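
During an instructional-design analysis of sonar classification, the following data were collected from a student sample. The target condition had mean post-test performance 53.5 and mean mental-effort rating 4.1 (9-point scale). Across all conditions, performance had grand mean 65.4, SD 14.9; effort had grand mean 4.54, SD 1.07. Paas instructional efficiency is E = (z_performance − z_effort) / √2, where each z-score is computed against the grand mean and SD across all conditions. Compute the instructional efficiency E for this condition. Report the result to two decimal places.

-0.27

z_performance = (53.5 − 65.4) / 14.9 = -11.9000 / 14.9 = -0.7987.
z_effort = (4.1 − 4.54) / 1.07 = -0.4400 / 1.07 = -0.4112.
z_P − z_E = -0.7987 − (-0.4112) = -0.3875.
E = -0.3875 / √2 = -0.3875 / 1.41421 = -0.2740 ≈ -0.27.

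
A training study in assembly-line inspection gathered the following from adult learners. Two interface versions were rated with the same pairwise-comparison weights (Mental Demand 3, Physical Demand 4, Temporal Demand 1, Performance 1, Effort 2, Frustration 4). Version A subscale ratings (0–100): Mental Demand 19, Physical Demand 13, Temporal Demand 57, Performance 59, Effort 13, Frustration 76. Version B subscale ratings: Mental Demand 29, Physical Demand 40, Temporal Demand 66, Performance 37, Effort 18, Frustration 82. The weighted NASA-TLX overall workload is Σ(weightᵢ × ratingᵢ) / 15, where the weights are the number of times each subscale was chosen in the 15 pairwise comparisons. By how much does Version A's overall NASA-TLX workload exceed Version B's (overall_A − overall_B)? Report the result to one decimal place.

Version A weighted sum = 3·19 + 4·13 + 1·57 + 1·59 + 2·13 + 4·76 = 57 + 52 + 57 + 59 + 26 + 304 = 555; overall_A = 555/15 = 37.0000.
Version B weighted sum = 3·29 + 4·40 + 1·66 + 1·37 + 2·18 + 4·82 = 87 + 160 + 66 + 37 + 36 + 328 = 714; overall_B = 714/15 = 47.6000.
Difference = 37.0000 − 47.6000 = -10.6000 ≈ -10.6.

-10.6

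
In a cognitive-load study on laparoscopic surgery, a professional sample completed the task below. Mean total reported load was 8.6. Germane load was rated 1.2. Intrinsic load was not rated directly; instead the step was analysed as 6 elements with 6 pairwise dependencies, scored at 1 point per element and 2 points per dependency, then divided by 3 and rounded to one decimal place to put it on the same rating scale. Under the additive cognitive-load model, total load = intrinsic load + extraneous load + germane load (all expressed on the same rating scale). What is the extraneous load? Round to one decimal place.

Intrinsic (element-interactivity): (6 × 1 + 6 × 2) / 3 = 18 / 3 = 6.0000 → 6.0.
extraneous load = total − intrinsic − germane
             = 8.6 − 6.0 − 1.2 = 1.4.

1.4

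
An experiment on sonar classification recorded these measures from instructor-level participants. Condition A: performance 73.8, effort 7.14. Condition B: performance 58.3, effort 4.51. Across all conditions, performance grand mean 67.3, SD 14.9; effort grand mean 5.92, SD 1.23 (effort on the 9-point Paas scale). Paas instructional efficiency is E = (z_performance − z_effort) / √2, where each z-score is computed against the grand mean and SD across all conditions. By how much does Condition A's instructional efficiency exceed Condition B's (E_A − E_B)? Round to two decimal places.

Condition A: z_P = (73.8 − 67.3)/14.9 = 0.4362; z_E = (7.14 − 5.92)/1.23 = 0.9919; E_A = (0.4362 − 0.9919)/√2 = -0.3929.
Condition B: z_P = (58.3 − 67.3)/14.9 = -0.6040; z_E = (4.51 − 5.92)/1.23 = -1.1463; E_B = (-0.6040 − (-1.1463))/√2 = 0.3835.
E_A − E_B = -0.3929 − 0.3835 = -0.7764 ≈ -0.78.

-0.78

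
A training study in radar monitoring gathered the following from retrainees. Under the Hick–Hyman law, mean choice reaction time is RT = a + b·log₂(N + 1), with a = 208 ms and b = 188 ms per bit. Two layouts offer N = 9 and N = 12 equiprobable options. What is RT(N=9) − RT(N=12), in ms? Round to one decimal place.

-71.2

RT(9) = 208 + 188·log₂(10) = 208 + 188·3.3219 = 832.5172 ms.
RT(12) = 208 + 188·log₂(13) = 208 + 188·3.7004 = 903.6752 ms.
Difference = 832.5172 − 903.6752 = -71.1580 ≈ -71.2 ms.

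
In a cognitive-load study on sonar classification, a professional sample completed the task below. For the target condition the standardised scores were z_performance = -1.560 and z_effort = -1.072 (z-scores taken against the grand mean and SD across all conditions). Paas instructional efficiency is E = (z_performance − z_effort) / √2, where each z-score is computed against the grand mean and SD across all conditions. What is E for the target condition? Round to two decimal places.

z_P − z_E = -1.560 − (-1.072) = -0.4880.
E = -0.4880 / √2 = -0.4880 / 1.41421 = -0.3451 ≈ -0.35.

-0.35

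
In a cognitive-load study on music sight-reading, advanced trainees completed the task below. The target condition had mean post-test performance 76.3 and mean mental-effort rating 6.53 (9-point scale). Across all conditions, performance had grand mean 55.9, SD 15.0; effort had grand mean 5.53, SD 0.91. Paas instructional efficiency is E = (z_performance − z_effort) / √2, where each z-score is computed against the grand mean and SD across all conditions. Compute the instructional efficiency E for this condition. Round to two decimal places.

z_performance = (76.3 − 55.9) / 15.0 = 20.4000 / 15.0 = 1.3600.
z_effort = (6.53 − 5.53) / 0.91 = 1.0000 / 0.91 = 1.0989.
z_P − z_E = 1.3600 − 1.0989 = 0.2611.
E = 0.2611 / √2 = 0.2611 / 1.41421 = 0.1846 ≈ 0.18.

0.18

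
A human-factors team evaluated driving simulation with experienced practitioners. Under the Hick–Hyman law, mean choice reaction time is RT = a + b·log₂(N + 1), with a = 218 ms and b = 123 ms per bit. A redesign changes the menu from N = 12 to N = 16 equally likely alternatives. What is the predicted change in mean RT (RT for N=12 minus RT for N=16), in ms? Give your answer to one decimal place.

RT(12) = 218 + 123·log₂(13) = 218 + 123·3.7004 = 673.1492 ms.
RT(16) = 218 + 123·log₂(17) = 218 + 123·4.0875 = 720.7625 ms.
Difference = 673.1492 − 720.7625 = -47.6133 ≈ -47.6 ms.

-47.6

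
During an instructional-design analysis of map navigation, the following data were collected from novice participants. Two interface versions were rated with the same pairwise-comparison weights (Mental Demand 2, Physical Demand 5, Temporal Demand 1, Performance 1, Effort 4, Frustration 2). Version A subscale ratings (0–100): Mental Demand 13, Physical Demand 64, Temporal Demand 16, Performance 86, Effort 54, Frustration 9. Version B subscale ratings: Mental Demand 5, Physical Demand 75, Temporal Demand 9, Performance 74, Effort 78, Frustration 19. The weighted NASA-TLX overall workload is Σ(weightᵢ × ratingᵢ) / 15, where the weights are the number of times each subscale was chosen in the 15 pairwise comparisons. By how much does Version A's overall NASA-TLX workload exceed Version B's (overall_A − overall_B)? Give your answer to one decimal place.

Version A weighted sum = 2·13 + 5·64 + 1·16 + 1·86 + 4·54 + 2·9 = 26 + 320 + 16 + 86 + 216 + 18 = 682; overall_A = 682/15 = 45.4667.
Version B weighted sum = 2·5 + 5·75 + 1·9 + 1·74 + 4·78 + 2·19 = 10 + 375 + 9 + 74 + 312 + 38 = 818; overall_B = 818/15 = 54.5333.
Difference = 45.4667 − 54.5333 = -9.0666 ≈ -9.1.

-9.1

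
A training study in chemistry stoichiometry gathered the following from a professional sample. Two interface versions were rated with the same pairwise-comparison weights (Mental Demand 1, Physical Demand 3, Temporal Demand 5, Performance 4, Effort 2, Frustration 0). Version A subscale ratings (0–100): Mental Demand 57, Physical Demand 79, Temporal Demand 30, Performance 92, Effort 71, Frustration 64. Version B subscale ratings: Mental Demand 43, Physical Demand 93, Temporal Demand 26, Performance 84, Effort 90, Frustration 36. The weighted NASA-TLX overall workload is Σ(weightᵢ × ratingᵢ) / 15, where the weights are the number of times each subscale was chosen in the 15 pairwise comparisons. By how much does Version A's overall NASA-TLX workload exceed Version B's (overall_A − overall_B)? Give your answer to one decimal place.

-0.9

Version A weighted sum = 1·57 + 3·79 + 5·30 + 4·92 + 2·71 + 0·64 = 57 + 237 + 150 + 368 + 142 + 0 = 954; overall_A = 954/15 = 63.6000.
Version B weighted sum = 1·43 + 3·93 + 5·26 + 4·84 + 2·90 + 0·36 = 43 + 279 + 130 + 336 + 180 + 0 = 968; overall_B = 968/15 = 64.5333.
Difference = 63.6000 − 64.5333 = -0.9333 ≈ -0.9.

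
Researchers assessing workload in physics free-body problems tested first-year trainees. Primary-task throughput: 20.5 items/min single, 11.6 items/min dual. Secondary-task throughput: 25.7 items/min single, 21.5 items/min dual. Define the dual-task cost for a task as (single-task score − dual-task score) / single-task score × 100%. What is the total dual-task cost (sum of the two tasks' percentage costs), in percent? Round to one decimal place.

59.8

Primary cost = (20.5 − 11.6) / 20.5 × 100% = 43.4146%.
Secondary cost = (25.7 − 21.5) / 25.7 × 100% = 16.3424%.
Total = 43.4146% + 16.3424% = 59.7570% ≈ 59.8%.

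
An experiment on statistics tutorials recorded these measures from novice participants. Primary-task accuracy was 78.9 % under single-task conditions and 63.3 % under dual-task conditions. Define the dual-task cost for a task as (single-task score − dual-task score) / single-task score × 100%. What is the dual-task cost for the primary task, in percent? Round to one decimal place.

Cost = (78.9 − 63.3) / 78.9 × 100%
     = 15.6000 / 78.9 × 100% = 19.7719%.
≈ 19.8%.

19.8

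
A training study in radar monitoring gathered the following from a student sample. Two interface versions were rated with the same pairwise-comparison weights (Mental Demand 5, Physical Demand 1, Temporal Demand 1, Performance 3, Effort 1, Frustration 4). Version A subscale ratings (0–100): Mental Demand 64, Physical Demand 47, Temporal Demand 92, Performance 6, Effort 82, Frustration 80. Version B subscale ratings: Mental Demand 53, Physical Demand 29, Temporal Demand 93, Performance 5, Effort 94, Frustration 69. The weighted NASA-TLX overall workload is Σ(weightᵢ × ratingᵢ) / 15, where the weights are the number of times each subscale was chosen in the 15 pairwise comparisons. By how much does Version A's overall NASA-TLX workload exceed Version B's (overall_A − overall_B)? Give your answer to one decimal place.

7.1

Version A weighted sum = 5·64 + 1·47 + 1·92 + 3·6 + 1·82 + 4·80 = 320 + 47 + 92 + 18 + 82 + 320 = 879; overall_A = 879/15 = 58.6000.
Version B weighted sum = 5·53 + 1·29 + 1·93 + 3·5 + 1·94 + 4·69 = 265 + 29 + 93 + 15 + 94 + 276 = 772; overall_B = 772/15 = 51.4667.
Difference = 58.6000 − 51.4667 = 7.1333 ≈ 7.1.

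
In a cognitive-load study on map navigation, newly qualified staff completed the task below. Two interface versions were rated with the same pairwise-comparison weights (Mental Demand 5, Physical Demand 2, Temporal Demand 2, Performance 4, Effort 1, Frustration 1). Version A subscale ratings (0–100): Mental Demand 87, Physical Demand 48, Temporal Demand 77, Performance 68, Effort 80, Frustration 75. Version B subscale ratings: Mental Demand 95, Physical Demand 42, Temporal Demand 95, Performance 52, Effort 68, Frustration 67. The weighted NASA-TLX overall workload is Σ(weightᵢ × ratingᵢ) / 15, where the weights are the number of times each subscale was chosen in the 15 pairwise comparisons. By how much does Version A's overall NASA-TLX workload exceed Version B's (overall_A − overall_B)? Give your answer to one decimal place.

1.3

Version A weighted sum = 5·87 + 2·48 + 2·77 + 4·68 + 1·80 + 1·75 = 435 + 96 + 154 + 272 + 80 + 75 = 1112; overall_A = 1112/15 = 74.1333.
Version B weighted sum = 5·95 + 2·42 + 2·95 + 4·52 + 1·68 + 1·67 = 475 + 84 + 190 + 208 + 68 + 67 = 1092; overall_B = 1092/15 = 72.8000.
Difference = 74.1333 − 72.8000 = 1.3333 ≈ 1.3.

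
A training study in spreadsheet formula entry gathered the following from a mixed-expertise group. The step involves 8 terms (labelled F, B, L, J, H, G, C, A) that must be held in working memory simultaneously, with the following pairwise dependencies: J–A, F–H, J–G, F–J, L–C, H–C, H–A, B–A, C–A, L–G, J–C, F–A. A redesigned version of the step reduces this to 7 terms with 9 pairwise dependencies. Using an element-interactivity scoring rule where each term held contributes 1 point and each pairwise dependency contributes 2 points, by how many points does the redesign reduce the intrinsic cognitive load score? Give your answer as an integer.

Original: 8 × 1 + 12 × 2 = 8 + 24 = 32.
Redesigned: 7 × 1 + 9 × 2 = 7 + 18 = 25.
Reduction = 32 − 25 = 7.

7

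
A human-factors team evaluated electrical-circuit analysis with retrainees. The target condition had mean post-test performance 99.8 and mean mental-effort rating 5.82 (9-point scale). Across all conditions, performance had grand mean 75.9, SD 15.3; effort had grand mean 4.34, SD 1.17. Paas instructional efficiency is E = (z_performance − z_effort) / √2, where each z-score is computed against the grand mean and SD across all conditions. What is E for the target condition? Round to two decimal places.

0.21

z_performance = (99.8 − 75.9) / 15.3 = 23.9000 / 15.3 = 1.5621.
z_effort = (5.82 − 4.34) / 1.17 = 1.4800 / 1.17 = 1.2650.
z_P − z_E = 1.5621 − 1.2650 = 0.2971.
E = 0.2971 / √2 = 0.2971 / 1.41421 = 0.2101 ≈ 0.21.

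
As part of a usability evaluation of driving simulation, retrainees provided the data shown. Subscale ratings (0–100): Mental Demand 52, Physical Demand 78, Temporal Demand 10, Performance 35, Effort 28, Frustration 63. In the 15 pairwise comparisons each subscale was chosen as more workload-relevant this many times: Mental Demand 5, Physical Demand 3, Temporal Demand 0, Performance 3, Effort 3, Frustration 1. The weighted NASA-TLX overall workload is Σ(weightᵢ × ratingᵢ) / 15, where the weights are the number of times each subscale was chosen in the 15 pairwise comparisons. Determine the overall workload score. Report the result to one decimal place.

49.7

The tallies are the weights (they sum to 15).
Weighted sum = 5·52 + 3·78 + 0·10 + 3·35 + 3·28 + 1·63
            = 260 + 234 + 0 + 105 + 84 + 63 = 746.
Overall workload = 746 / 15 = 49.7333 ≈ 49.7.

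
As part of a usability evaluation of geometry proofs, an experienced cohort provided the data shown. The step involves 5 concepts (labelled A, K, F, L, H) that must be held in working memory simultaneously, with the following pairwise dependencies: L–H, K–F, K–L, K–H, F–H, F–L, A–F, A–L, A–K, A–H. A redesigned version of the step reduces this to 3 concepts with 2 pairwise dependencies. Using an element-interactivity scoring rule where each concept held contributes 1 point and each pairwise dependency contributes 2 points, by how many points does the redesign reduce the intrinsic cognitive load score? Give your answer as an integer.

Original: 5 × 1 + 10 × 2 = 5 + 20 = 25.
Redesigned: 3 × 1 + 2 × 2 = 3 + 4 = 7.
Reduction = 25 − 7 = 18.

18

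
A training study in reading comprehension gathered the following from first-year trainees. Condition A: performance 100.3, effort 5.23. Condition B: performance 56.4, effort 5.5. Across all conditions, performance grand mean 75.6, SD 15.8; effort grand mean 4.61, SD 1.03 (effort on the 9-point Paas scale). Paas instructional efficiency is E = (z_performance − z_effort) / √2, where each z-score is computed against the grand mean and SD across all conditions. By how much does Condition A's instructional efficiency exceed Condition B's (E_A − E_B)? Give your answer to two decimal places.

2.15

Condition A: z_P = (100.3 − 75.6)/15.8 = 1.5633; z_E = (5.23 − 4.61)/1.03 = 0.6019; E_A = (1.5633 − 0.6019)/√2 = 0.6798.
Condition B: z_P = (56.4 − 75.6)/15.8 = -1.2152; z_E = (5.5 − 4.61)/1.03 = 0.8641; E_B = (-1.2152 − 0.8641)/√2 = -1.4703.
E_A − E_B = 0.6798 − (-1.4703) = 2.1501 ≈ 2.15.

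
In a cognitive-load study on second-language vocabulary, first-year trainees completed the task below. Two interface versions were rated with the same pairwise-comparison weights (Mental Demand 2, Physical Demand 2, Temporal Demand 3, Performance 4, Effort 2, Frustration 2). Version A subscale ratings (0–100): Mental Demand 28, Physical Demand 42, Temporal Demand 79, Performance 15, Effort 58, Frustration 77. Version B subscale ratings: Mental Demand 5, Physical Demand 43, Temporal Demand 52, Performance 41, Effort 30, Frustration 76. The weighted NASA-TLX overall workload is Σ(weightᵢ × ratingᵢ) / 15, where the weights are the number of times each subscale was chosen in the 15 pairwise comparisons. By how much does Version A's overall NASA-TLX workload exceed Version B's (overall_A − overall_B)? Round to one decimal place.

Version A weighted sum = 2·28 + 2·42 + 3·79 + 4·15 + 2·58 + 2·77 = 56 + 84 + 237 + 60 + 116 + 154 = 707; overall_A = 707/15 = 47.1333.
Version B weighted sum = 2·5 + 2·43 + 3·52 + 4·41 + 2·30 + 2·76 = 10 + 86 + 156 + 164 + 60 + 152 = 628; overall_B = 628/15 = 41.8667.
Difference = 47.1333 − 41.8667 = 5.2666 ≈ 5.3.

5.3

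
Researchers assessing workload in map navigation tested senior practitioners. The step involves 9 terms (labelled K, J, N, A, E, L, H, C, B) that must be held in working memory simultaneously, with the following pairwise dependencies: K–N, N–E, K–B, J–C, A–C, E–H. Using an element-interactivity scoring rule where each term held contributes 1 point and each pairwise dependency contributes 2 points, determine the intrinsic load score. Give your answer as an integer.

Count of terms held simultaneously: 9.
Count of pairwise dependencies listed: 6.
Element contribution: 9 × 1 = 9.
Interaction contribution: 6 × 2 = 12.
Intrinsic load = 9 + 12 = 21.

21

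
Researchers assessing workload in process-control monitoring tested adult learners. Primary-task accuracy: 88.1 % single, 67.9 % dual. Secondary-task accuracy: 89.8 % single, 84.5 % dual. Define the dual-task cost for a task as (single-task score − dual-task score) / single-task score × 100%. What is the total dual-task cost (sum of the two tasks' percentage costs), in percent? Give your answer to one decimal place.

28.8

Primary cost = (88.1 − 67.9) / 88.1 × 100% = 22.9285%.
Secondary cost = (89.8 − 84.5) / 89.8 × 100% = 5.9020%.
Total = 22.9285% + 5.9020% = 28.8305% ≈ 28.8%.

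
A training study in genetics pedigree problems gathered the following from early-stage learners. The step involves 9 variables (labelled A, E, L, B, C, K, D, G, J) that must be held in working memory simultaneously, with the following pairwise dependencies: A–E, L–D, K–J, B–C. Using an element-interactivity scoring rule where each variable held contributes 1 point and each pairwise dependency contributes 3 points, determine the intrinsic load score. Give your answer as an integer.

21

Count of variables held simultaneously: 9.
Count of pairwise dependencies listed: 4.
Element contribution: 9 × 1 = 9.
Interaction contribution: 4 × 3 = 12.
Intrinsic load = 9 + 12 = 21.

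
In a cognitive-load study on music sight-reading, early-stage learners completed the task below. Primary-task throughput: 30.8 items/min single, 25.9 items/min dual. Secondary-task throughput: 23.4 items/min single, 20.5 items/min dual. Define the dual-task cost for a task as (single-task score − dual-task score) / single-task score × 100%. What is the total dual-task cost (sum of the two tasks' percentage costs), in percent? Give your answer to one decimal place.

28.3

Primary cost = (30.8 − 25.9) / 30.8 × 100% = 15.9091%.
Secondary cost = (23.4 − 20.5) / 23.4 × 100% = 12.3932%.
Total = 15.9091% + 12.3932% = 28.3023% ≈ 28.3%.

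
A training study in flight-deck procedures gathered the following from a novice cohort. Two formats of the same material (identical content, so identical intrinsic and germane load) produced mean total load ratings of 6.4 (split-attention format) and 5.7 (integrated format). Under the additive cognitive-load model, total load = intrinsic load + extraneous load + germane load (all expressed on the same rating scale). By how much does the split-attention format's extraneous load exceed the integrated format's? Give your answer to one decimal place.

0.7

Intrinsic and germane load are equal across formats, so the difference in total load equals the difference in extraneous load.
Extraneous-load difference = 6.4 − 5.7 = 0.7.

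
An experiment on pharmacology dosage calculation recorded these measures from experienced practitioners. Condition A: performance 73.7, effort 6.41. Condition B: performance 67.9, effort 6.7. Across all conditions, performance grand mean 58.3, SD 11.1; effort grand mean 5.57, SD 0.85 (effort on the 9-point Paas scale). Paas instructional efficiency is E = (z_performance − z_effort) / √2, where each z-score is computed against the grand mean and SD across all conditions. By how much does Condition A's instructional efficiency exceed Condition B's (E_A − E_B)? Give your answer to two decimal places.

0.61

Condition A: z_P = (73.7 − 58.3)/11.1 = 1.3874; z_E = (6.41 − 5.57)/0.85 = 0.9882; E_A = (1.3874 − 0.9882)/√2 = 0.2823.
Condition B: z_P = (67.9 − 58.3)/11.1 = 0.8649; z_E = (6.7 − 5.57)/0.85 = 1.3294; E_B = (0.8649 − 1.3294)/√2 = -0.3285.
E_A − E_B = 0.2823 − (-0.3285) = 0.6108 ≈ 0.61.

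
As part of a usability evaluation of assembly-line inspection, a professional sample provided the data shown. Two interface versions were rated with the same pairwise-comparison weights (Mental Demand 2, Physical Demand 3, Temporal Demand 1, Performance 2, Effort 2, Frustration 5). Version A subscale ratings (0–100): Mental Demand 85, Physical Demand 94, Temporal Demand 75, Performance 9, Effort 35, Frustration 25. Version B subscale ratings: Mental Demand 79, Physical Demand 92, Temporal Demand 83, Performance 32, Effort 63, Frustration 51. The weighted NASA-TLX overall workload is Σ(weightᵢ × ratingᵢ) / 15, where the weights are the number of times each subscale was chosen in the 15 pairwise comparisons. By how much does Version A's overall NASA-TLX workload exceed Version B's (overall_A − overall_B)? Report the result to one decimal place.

-14.8

Version A weighted sum = 2·85 + 3·94 + 1·75 + 2·9 + 2·35 + 5·25 = 170 + 282 + 75 + 18 + 70 + 125 = 740; overall_A = 740/15 = 49.3333.
Version B weighted sum = 2·79 + 3·92 + 1·83 + 2·32 + 2·63 + 5·51 = 158 + 276 + 83 + 64 + 126 + 255 = 962; overall_B = 962/15 = 64.1333.
Difference = 49.3333 − 64.1333 = -14.8000 ≈ -14.8.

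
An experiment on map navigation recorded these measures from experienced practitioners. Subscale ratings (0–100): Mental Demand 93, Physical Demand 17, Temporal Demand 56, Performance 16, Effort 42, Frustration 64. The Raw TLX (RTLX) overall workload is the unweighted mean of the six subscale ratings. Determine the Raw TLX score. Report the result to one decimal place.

Sum of ratings = 93 + 17 + 56 + 16 + 42 + 64 = 288.
RTLX = 288 / 6 = 48.0000 ≈ 48.0.

48.0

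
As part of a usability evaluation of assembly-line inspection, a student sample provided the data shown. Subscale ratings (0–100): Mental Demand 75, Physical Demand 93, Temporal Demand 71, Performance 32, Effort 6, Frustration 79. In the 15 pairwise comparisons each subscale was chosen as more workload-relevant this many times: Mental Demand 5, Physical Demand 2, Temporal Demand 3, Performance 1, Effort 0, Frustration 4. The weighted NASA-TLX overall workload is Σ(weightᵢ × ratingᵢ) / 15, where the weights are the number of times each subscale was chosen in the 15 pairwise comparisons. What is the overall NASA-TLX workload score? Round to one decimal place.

74.8

The tallies are the weights (they sum to 15).
Weighted sum = 5·75 + 2·93 + 3·71 + 1·32 + 0·6 + 4·79
            = 375 + 186 + 213 + 32 + 0 + 316 = 1122.
Overall workload = 1122 / 15 = 74.8000 ≈ 74.8.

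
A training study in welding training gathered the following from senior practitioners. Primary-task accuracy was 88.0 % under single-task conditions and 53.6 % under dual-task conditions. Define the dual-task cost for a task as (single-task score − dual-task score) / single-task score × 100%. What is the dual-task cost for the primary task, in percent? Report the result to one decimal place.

39.1

Cost = (88.0 − 53.6) / 88.0 × 100%
     = 34.4000 / 88.0 × 100% = 39.0909%.
≈ 39.1%.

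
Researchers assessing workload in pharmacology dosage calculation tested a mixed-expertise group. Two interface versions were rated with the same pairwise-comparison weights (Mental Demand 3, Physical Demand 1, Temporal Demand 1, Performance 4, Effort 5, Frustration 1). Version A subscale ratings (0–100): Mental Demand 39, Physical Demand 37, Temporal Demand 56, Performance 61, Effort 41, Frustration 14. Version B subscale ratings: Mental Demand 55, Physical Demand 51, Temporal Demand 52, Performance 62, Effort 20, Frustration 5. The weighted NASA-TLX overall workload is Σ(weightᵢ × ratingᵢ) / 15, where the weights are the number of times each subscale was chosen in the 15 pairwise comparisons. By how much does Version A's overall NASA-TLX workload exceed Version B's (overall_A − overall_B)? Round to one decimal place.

Version A weighted sum = 3·39 + 1·37 + 1·56 + 4·61 + 5·41 + 1·14 = 117 + 37 + 56 + 244 + 205 + 14 = 673; overall_A = 673/15 = 44.8667.
Version B weighted sum = 3·55 + 1·51 + 1·52 + 4·62 + 5·20 + 1·5 = 165 + 51 + 52 + 248 + 100 + 5 = 621; overall_B = 621/15 = 41.4000.
Difference = 44.8667 − 41.4000 = 3.4667 ≈ 3.5.

3.5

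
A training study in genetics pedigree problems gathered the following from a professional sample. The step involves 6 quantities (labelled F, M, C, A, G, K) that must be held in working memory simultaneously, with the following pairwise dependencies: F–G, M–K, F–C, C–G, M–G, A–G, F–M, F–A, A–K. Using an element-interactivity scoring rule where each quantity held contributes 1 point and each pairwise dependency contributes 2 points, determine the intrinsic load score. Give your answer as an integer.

Count of quantities held simultaneously: 6.
Count of pairwise dependencies listed: 9.
Element contribution: 6 × 1 = 6.
Interaction contribution: 9 × 2 = 18.
Intrinsic load = 6 + 18 = 24.

24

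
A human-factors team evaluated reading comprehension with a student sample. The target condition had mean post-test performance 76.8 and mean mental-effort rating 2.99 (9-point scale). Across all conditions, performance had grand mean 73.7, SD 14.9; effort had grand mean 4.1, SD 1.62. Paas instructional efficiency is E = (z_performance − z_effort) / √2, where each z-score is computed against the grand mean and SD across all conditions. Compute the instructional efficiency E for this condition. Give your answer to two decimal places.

z_performance = (76.8 − 73.7) / 14.9 = 3.1000 / 14.9 = 0.2081.
z_effort = (2.99 − 4.1) / 1.62 = -1.1100 / 1.62 = -0.6852.
z_P − z_E = 0.2081 − (-0.6852) = 0.8933.
E = 0.8933 / √2 = 0.8933 / 1.41421 = 0.6317 ≈ 0.63.

0.63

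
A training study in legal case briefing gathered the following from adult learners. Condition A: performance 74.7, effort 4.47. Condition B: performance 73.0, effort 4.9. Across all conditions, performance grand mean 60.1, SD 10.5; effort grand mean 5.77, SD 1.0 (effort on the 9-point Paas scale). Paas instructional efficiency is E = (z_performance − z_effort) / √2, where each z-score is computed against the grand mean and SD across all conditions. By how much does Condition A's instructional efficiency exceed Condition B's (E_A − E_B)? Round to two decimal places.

0.42

Condition A: z_P = (74.7 − 60.1)/10.5 = 1.3905; z_E = (4.47 − 5.77)/1.0 = -1.3000; E_A = (1.3905 − (-1.3000))/√2 = 1.9025.
Condition B: z_P = (73.0 − 60.1)/10.5 = 1.2286; z_E = (4.9 − 5.77)/1.0 = -0.8700; E_B = (1.2286 − (-0.8700))/√2 = 1.4839.
E_A − E_B = 1.9025 − 1.4839 = 0.4186 ≈ 0.42.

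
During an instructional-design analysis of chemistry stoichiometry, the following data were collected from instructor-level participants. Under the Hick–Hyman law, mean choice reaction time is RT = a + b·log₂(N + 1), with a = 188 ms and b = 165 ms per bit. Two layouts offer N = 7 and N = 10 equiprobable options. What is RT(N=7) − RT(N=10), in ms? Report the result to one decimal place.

-75.8

RT(7) = 188 + 165·log₂(8) = 188 + 165·3.0000 = 683.0000 ms.
RT(10) = 188 + 165·log₂(11) = 188 + 165·3.4594 = 758.8010 ms.
Difference = 683.0000 − 758.8010 = -75.8010 ≈ -75.8 ms.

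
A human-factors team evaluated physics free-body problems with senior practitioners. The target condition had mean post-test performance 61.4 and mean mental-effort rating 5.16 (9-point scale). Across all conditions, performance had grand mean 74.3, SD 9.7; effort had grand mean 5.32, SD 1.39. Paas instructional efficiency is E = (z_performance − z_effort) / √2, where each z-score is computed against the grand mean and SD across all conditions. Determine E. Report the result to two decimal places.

-0.86

z_performance = (61.4 − 74.3) / 9.7 = -12.9000 / 9.7 = -1.3299.
z_effort = (5.16 − 5.32) / 1.39 = -0.1600 / 1.39 = -0.1151.
z_P − z_E = -1.3299 − (-0.1151) = -1.2148.
E = -1.2148 / √2 = -1.2148 / 1.41421 = -0.8590 ≈ -0.86.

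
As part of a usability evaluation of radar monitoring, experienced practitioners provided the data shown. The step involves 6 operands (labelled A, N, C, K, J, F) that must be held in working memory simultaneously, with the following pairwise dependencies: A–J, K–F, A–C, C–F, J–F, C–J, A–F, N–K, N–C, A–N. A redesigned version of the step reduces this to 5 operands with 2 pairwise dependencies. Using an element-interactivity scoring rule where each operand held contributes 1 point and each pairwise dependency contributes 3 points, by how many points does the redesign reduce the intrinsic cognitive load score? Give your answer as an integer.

25

Original: 6 × 1 + 10 × 3 = 6 + 30 = 36.
Redesigned: 5 × 1 + 2 × 3 = 5 + 6 = 11.
Reduction = 36 − 11 = 25.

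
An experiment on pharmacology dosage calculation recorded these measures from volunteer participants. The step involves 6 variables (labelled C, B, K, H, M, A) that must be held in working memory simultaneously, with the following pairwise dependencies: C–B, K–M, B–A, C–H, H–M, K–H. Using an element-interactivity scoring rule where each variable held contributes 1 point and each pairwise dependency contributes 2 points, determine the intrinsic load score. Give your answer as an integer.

18

Count of variables held simultaneously: 6.
Count of pairwise dependencies listed: 6.
Element contribution: 6 × 1 = 6.
Interaction contribution: 6 × 2 = 12.
Intrinsic load = 6 + 12 = 18.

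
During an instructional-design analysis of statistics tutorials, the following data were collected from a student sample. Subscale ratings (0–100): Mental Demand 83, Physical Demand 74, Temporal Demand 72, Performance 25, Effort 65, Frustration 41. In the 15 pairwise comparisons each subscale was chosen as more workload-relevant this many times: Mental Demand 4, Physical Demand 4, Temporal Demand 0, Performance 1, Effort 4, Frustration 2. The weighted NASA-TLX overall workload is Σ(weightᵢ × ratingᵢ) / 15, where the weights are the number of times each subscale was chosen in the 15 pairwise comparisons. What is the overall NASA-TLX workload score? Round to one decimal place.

66.3

The tallies are the weights (they sum to 15).
Weighted sum = 4·83 + 4·74 + 0·72 + 1·25 + 4·65 + 2·41
            = 332 + 296 + 0 + 25 + 260 + 82 = 995.
Overall workload = 995 / 15 = 66.3333 ≈ 66.3.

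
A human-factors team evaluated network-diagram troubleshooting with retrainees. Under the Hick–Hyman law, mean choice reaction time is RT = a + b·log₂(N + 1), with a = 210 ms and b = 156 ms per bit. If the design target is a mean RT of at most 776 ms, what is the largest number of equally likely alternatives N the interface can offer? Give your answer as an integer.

11

Set 210 + 156·log₂(N + 1) ≤ 776.
log₂(N + 1) ≤ (776 − 210) / 156 = 3.6282.
N + 1 ≤ 2^3.6282 = 12.3651.
N ≤ 11.3651, so the largest integer N is 11.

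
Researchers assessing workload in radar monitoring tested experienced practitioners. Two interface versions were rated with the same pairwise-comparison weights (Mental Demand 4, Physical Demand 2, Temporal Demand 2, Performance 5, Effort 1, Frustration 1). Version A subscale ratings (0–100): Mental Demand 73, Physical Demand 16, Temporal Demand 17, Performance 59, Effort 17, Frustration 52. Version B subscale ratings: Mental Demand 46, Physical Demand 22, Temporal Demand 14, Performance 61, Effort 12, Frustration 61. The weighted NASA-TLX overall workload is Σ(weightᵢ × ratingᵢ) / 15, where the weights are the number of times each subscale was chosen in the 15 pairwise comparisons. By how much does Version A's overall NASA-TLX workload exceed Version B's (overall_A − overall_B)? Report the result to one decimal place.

Version A weighted sum = 4·73 + 2·16 + 2·17 + 5·59 + 1·17 + 1·52 = 292 + 32 + 34 + 295 + 17 + 52 = 722; overall_A = 722/15 = 48.1333.
Version B weighted sum = 4·46 + 2·22 + 2·14 + 5·61 + 1·12 + 1·61 = 184 + 44 + 28 + 305 + 12 + 61 = 634; overall_B = 634/15 = 42.2667.
Difference = 48.1333 − 42.2667 = 5.8666 ≈ 5.9.

5.9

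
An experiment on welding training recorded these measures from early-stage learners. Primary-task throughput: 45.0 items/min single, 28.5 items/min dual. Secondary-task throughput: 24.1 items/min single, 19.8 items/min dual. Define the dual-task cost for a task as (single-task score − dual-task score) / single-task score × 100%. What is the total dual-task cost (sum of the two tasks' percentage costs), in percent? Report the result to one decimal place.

Primary cost = (45.0 − 28.5) / 45.0 × 100% = 36.6667%.
Secondary cost = (24.1 − 19.8) / 24.1 × 100% = 17.8423%.
Total = 36.6667% + 17.8423% = 54.5090% ≈ 54.5%.

54.5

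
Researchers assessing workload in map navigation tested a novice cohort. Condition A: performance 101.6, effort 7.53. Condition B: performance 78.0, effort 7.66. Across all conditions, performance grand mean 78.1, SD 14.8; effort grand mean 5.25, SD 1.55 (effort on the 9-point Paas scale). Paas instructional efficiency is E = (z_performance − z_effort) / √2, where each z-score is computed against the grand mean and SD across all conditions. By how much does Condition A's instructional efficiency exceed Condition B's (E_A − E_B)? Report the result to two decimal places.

Condition A: z_P = (101.6 − 78.1)/14.8 = 1.5878; z_E = (7.53 − 5.25)/1.55 = 1.4710; E_A = (1.5878 − 1.4710)/√2 = 0.0826.
Condition B: z_P = (78.0 − 78.1)/14.8 = -0.0068; z_E = (7.66 − 5.25)/1.55 = 1.5548; E_B = (-0.0068 − 1.5548)/√2 = -1.1042.
E_A − E_B = 0.0826 − (-1.1042) = 1.1868 ≈ 1.19.

1.19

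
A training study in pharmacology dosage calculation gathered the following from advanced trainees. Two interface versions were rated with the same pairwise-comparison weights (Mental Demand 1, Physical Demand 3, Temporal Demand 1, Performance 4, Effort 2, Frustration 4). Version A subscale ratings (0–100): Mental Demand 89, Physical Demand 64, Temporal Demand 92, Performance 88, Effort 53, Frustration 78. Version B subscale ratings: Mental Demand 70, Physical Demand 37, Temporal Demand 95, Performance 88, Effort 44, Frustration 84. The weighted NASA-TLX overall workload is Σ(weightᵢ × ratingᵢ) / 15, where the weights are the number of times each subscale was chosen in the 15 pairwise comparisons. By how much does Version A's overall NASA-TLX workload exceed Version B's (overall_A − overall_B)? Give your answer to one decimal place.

Version A weighted sum = 1·89 + 3·64 + 1·92 + 4·88 + 2·53 + 4·78 = 89 + 192 + 92 + 352 + 106 + 312 = 1143; overall_A = 1143/15 = 76.2000.
Version B weighted sum = 1·70 + 3·37 + 1·95 + 4·88 + 2·44 + 4·84 = 70 + 111 + 95 + 352 + 88 + 336 = 1052; overall_B = 1052/15 = 70.1333.
Difference = 76.2000 − 70.1333 = 6.0667 ≈ 6.1.

6.1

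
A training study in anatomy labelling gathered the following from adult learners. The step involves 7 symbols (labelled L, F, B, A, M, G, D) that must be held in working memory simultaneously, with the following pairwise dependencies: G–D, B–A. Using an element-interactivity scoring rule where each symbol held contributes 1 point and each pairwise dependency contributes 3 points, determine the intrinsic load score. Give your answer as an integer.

13

Count of symbols held simultaneously: 7.
Count of pairwise dependencies listed: 2.
Element contribution: 7 × 1 = 7.
Interaction contribution: 2 × 3 = 6.
Intrinsic load = 7 + 6 = 13.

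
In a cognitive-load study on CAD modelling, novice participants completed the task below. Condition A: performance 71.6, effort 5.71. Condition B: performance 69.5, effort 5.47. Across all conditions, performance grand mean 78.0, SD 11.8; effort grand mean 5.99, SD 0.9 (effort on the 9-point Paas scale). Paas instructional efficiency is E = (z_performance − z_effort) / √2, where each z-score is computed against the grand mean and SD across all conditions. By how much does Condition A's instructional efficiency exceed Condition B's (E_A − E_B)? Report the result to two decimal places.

-0.06

Condition A: z_P = (71.6 − 78.0)/11.8 = -0.5424; z_E = (5.71 − 5.99)/0.9 = -0.3111; E_A = (-0.5424 − (-0.3111))/√2 = -0.1636.
Condition B: z_P = (69.5 − 78.0)/11.8 = -0.7203; z_E = (5.47 − 5.99)/0.9 = -0.5778; E_B = (-0.7203 − (-0.5778))/√2 = -0.1008.
E_A − E_B = -0.1636 − (-0.1008) = -0.0628 ≈ -0.06.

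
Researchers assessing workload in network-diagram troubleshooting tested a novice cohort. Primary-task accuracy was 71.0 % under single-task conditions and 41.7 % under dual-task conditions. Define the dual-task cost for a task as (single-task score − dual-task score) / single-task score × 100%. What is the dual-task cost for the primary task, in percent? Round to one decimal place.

41.3

Cost = (71.0 − 41.7) / 71.0 × 100%
     = 29.3000 / 71.0 × 100% = 41.2676%.
≈ 41.3%.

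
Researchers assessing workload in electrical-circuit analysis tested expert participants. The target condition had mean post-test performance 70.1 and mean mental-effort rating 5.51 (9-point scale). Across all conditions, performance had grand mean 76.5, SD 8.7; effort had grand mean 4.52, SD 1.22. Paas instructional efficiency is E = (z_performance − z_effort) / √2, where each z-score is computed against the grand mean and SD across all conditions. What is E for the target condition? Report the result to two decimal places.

z_performance = (70.1 − 76.5) / 8.7 = -6.4000 / 8.7 = -0.7356.
z_effort = (5.51 − 4.52) / 1.22 = 0.9900 / 1.22 = 0.8115.
z_P − z_E = -0.7356 − 0.8115 = -1.5471.
E = -1.5471 / √2 = -1.5471 / 1.41421 = -1.0940 ≈ -1.09.

-1.09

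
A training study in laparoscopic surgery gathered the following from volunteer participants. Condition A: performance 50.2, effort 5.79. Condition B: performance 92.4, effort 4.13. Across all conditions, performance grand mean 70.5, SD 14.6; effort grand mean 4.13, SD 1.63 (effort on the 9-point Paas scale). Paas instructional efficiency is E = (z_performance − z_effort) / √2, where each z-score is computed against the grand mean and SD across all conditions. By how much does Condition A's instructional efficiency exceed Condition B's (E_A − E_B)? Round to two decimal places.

Condition A: z_P = (50.2 − 70.5)/14.6 = -1.3904; z_E = (5.79 − 4.13)/1.63 = 1.0184; E_A = (-1.3904 − 1.0184)/√2 = -1.7033.
Condition B: z_P = (92.4 − 70.5)/14.6 = 1.5000; z_E = (4.13 − 4.13)/1.63 = 0.0000; E_B = (1.5000 − 0.0000)/√2 = 1.0607.
E_A − E_B = -1.7033 − 1.0607 = -2.7640 ≈ -2.76.

-2.76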